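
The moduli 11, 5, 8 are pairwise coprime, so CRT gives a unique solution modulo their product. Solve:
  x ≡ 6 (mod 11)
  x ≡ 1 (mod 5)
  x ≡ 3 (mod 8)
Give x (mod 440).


Moduli 11, 5, 8 are pairwise coprime; by CRT there is a unique solution modulo M = 11 · 5 · 8 = 440.
Solve pairwise, accumulating the modulus:
  Start with x ≡ 6 (mod 11).
  Combine with x ≡ 1 (mod 5): since gcd(11, 5) = 1, we get a unique residue mod 55.
    Write x = 6 + 11·t and substitute into x ≡ 1 (mod 5): 11·t ≡ 1 − 6 = -5 (mod 5).
    Reduce coefficients mod 5: 1·t ≡ 0 (mod 5).
    So t ≡ 0 (mod 5).
    Then x = 6 + 11·0 = 6, valid modulo lcm(11, 5) = 55: x ≡ 6 (mod 55).
  Combine with x ≡ 3 (mod 8): since gcd(55, 8) = 1, we get a unique residue mod 440.
    Write x = 6 + 55·t and substitute into x ≡ 3 (mod 8): 55·t ≡ 3 − 6 = -3 (mod 8).
    Reduce coefficients mod 8: 7·t ≡ 5 (mod 8).
    The inverse of 7 mod 8 is 7 (since 7·7 = 49 = 6·8 + 1), so t ≡ 7·5 = 35 ≡ 3 (mod 8).
    Then x = 6 + 55·3 = 171, valid modulo lcm(55, 8) = 440: x ≡ 171 (mod 440).
Verify: 171 mod 11 = 6 ✓, 171 mod 5 = 1 ✓, 171 mod 8 = 3 ✓.

x ≡ 171 (mod 440).


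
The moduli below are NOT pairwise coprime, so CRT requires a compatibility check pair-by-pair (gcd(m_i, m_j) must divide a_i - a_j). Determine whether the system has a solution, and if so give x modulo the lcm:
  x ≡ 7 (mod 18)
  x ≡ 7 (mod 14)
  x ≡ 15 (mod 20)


Moduli 18, 14, 20 are not pairwise coprime, so CRT works modulo lcm(m_i) when all pairwise compatibility conditions hold.
Pairwise compatibility: gcd(m_i, m_j) must divide a_i - a_j for every pair.
Merge one congruence at a time:
  Start: x ≡ 7 (mod 18).
  Combine with x ≡ 7 (mod 14): gcd(18, 14) = 2; 7 - 7 = 0, which IS divisible by 2, so compatible.
    Write x = 7 + 18·t and substitute into x ≡ 7 (mod 14): 18·t ≡ 7 − 7 = 0 (mod 14).
    Divide the congruence (and modulus) by g = 2: 9·t ≡ 0 (mod 7).
    Reduce coefficients mod 7: 2·t ≡ 0 (mod 7).
    The inverse of 2 mod 7 is 4 (since 2·4 = 8 = 1·7 + 1), so t ≡ 4·0 = 0 ≡ 0 (mod 7).
    Then x = 7 + 18·0 = 7, valid modulo lcm(18, 14) = 126: x ≡ 7 (mod 126).
  Combine with x ≡ 15 (mod 20): gcd(126, 20) = 2; 15 - 7 = 8, which IS divisible by 2, so compatible.
    Write x = 7 + 126·t and substitute into x ≡ 15 (mod 20): 126·t ≡ 15 − 7 = 8 (mod 20).
    Divide the congruence (and modulus) by g = 2: 63·t ≡ 4 (mod 10).
    Reduce coefficients mod 10: 3·t ≡ 4 (mod 10).
    The inverse of 3 mod 10 is 7 (since 3·7 = 21 = 2·10 + 1), so t ≡ 7·4 = 28 ≡ 8 (mod 10).
    Then x = 7 + 126·8 = 1015, valid modulo lcm(126, 20) = 1260: x ≡ 1015 (mod 1260).
Verify: 1015 mod 18 = 7, 1015 mod 14 = 7, 1015 mod 20 = 15.

x ≡ 1015 (mod 1260).


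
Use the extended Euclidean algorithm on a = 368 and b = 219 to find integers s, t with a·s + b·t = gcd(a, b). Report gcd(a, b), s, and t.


Euclidean algorithm on (368, 219) — divide until remainder is 0:
  368 = 1 · 219 + 149
  219 = 1 · 149 + 70
  149 = 2 · 70 + 9
  70 = 7 · 9 + 7
  9 = 1 · 7 + 2
  7 = 3 · 2 + 1
  2 = 2 · 1 + 0
gcd(368, 219) = 1.
Track Bezout coefficients alongside the remainders: start with r₀ = 368 = a·1 + b·0 (s = 1, t = 0) and r₁ = 219 = a·0 + b·1 (s = 0, t = 1); each new remainder r_{k+1} = r_{k-1} − q_k·r_k inherits s_{k+1} = s_{k-1} − q_k·s_k, t_{k+1} = t_{k-1} − q_k·t_k, so r_k = a·s_k + b·t_k at every step:
  q = 1: r = 149, s = 1 − 1·0 = 1, t = 0 − 1·1 = -1  (check: 368·1 + 219·(-1) = 149)
  q = 1: r = 70, s = 0 − 1·1 = -1, t = 1 − 1·(-1) = 2  (check: 368·(-1) + 219·2 = 70)
  q = 2: r = 9, s = 1 − 2·(-1) = 3, t = -1 − 2·2 = -5  (check: 368·3 + 219·(-5) = 9)
  q = 7: r = 7, s = -1 − 7·3 = -22, t = 2 − 7·(-5) = 37  (check: 368·(-22) + 219·37 = 7)
  q = 1: r = 2, s = 3 − 1·(-22) = 25, t = -5 − 1·37 = -42  (check: 368·25 + 219·(-42) = 2)
  q = 3: r = 1, s = -22 − 3·25 = -97, t = 37 − 3·(-42) = 163  (check: 368·(-97) + 219·163 = 1)
The row with r = 1 (the gcd) gives the Bezout coefficients s = -97, t = 163.
Result: 368 · (-97) + 219 · (163) = 1.

gcd(368, 219) = 1; s = -97, t = 163 (check: 368·(-97) + 219·163 = 1).


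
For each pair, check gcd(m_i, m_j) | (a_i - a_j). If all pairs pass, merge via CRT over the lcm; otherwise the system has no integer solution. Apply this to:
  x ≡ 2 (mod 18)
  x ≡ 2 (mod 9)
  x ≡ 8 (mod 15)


Moduli 18, 9, 15 are not pairwise coprime, so CRT works modulo lcm(m_i) when all pairwise compatibility conditions hold.
Pairwise compatibility: gcd(m_i, m_j) must divide a_i - a_j for every pair.
Merge one congruence at a time:
  Start: x ≡ 2 (mod 18).
  Combine with x ≡ 2 (mod 9): gcd(18, 9) = 9; 2 - 2 = 0, which IS divisible by 9, so compatible.
    Write x = 2 + 18·t and substitute into x ≡ 2 (mod 9): 18·t ≡ 2 − 2 = 0 (mod 9).
    Divide the congruence (and modulus) by g = 9: 2·t ≡ 0 (mod 1).
    Modulo 1 every t works; take t = 0.
    Then x = 2 + 18·0 = 2, valid modulo lcm(18, 9) = 18: x ≡ 2 (mod 18).
  Combine with x ≡ 8 (mod 15): gcd(18, 15) = 3; 8 - 2 = 6, which IS divisible by 3, so compatible.
    Write x = 2 + 18·t and substitute into x ≡ 8 (mod 15): 18·t ≡ 8 − 2 = 6 (mod 15).
    Divide the congruence (and modulus) by g = 3: 6·t ≡ 2 (mod 5).
    Reduce coefficients mod 5: 1·t ≡ 2 (mod 5).
    So t ≡ 2 (mod 5).
    Then x = 2 + 18·2 = 38, valid modulo lcm(18, 15) = 90: x ≡ 38 (mod 90).
Verify: 38 mod 18 = 2, 38 mod 9 = 2, 38 mod 15 = 8.

x ≡ 38 (mod 90).


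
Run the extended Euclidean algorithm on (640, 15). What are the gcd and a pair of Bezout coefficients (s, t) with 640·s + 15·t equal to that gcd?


Euclidean algorithm on (640, 15) — divide until remainder is 0:
  640 = 42 · 15 + 10
  15 = 1 · 10 + 5
  10 = 2 · 5 + 0
gcd(640, 15) = 5.
Track Bezout coefficients alongside the remainders: start with r₀ = 640 = a·1 + b·0 (s = 1, t = 0) and r₁ = 15 = a·0 + b·1 (s = 0, t = 1); each new remainder r_{k+1} = r_{k-1} − q_k·r_k inherits s_{k+1} = s_{k-1} − q_k·s_k, t_{k+1} = t_{k-1} − q_k·t_k, so r_k = a·s_k + b·t_k at every step:
  q = 42: r = 10, s = 1 − 42·0 = 1, t = 0 − 42·1 = -42  (check: 640·1 + 15·(-42) = 10)
  q = 1: r = 5, s = 0 − 1·1 = -1, t = 1 − 1·(-42) = 43  (check: 640·(-1) + 15·43 = 5)
The row with r = 5 (the gcd) gives the Bezout coefficients s = -1, t = 43.
Result: 640 · (-1) + 15 · (43) = 5.

gcd(640, 15) = 5; s = -1, t = 43 (check: 640·(-1) + 15·43 = 5).


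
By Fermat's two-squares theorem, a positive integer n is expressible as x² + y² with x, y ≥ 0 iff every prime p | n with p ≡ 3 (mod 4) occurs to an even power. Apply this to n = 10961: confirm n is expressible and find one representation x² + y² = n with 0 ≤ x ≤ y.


Step 1: Factor n = 10961 = 97 · 113.
Step 2: Check the mod-4 condition on each prime factor: 97 ≡ 1 (mod 4), exponent 1; 113 ≡ 1 (mod 4), exponent 1.
All primes ≡ 3 (mod 4) appear to even exponent (or don't appear), so by the two-squares theorem n IS expressible as a sum of two squares.
Step 3: Build a representation. Here n = 97 · 113 is a product of primes ≡ 1 (mod 4). Each prime p ≡ 1 (mod 4) is itself a sum of two squares; find a² by testing p − a² for a perfect square:
  97: 97 − 1² = 96, 97 − 2² = 93, 97 − 3² = 88, 97 − 4² = 81 = 9² ⇒ 97 = 4² + 9².
  113: 113 − 1² = 112, 113 − 2² = 109, 113 − 3² = 104, 113 − 4² = 97, 113 − 5² = 88, 113 − 6² = 77, 113 − 7² = 64 = 8² ⇒ 113 = 7² + 8².
  Combine using the Brahmagupta–Fibonacci identity (a² + b²)(c² + d²) = (ac − bd)² + (ad + bc)² = (ac + bd)² + (ad − bc)²:
  97 · 113 = 10961: from (4² + 9²)(7² + 8²), take (4·7 − 9·8, 4·8 + 9·7) = (28 − 72, 32 + 63) = (-44, 95); dropping signs (only squares matter) gives (44, 95); check 44² + 95² = 1936 + 9025 = 10961 ✓.
Step 4: Order so x ≤ y and verify: 44² + 95² = 1936 + 9025 = 10961 = n. ✓

n = 10961 = 44² + 95² (one valid representation with x ≤ y).


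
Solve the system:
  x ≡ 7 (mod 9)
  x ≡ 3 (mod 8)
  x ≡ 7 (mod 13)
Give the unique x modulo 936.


Moduli 9, 8, 13 are pairwise coprime; by CRT there is a unique solution modulo M = 9 · 8 · 13 = 936.
Solve pairwise, accumulating the modulus:
  Start with x ≡ 7 (mod 9).
  Combine with x ≡ 3 (mod 8): since gcd(9, 8) = 1, we get a unique residue mod 72.
    Write x = 7 + 9·t and substitute into x ≡ 3 (mod 8): 9·t ≡ 3 − 7 = -4 (mod 8).
    Reduce coefficients mod 8: 1·t ≡ 4 (mod 8).
    So t ≡ 4 (mod 8).
    Then x = 7 + 9·4 = 43, valid modulo lcm(9, 8) = 72: x ≡ 43 (mod 72).
  Combine with x ≡ 7 (mod 13): since gcd(72, 13) = 1, we get a unique residue mod 936.
    Write x = 43 + 72·t and substitute into x ≡ 7 (mod 13): 72·t ≡ 7 − 43 = -36 (mod 13).
    Reduce coefficients mod 13: 7·t ≡ 3 (mod 13).
    The inverse of 7 mod 13 is 2 (since 7·2 = 14 = 1·13 + 1), so t ≡ 2·3 = 6 ≡ 6 (mod 13).
    Then x = 43 + 72·6 = 475, valid modulo lcm(72, 13) = 936: x ≡ 475 (mod 936).
Verify: 475 mod 9 = 7 ✓, 475 mod 8 = 3 ✓, 475 mod 13 = 7 ✓.

x ≡ 475 (mod 936).


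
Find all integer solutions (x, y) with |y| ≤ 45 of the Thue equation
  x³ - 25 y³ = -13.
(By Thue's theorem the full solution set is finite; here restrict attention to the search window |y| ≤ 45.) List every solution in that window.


The equation is x³ - 25y³ = -13. For fixed y, x³ = 25·y³ − 13, so a solution requires the RHS to be a perfect cube.
Strategy: iterate y from -45 to 45, compute RHS = 25·y³ − 13, and check whether it is a (positive or negative) perfect cube.
Check small values of y:
  y = 0: RHS = -13 is not a perfect cube.
  y = 1: RHS = 12 is not a perfect cube.
  y = -1: RHS = -38 is not a perfect cube.
  y = 2: RHS = 187 is not a perfect cube.
  y = -2: RHS = -213 is not a perfect cube.
  y = 3: RHS = 662 is not a perfect cube.
  y = -3: RHS = -688 is not a perfect cube.
Continuing the search up to |y| = 45 finds no solutions either.
No (x, y) in the scanned range satisfies the equation.

No integer solutions with |y| ≤ 45.


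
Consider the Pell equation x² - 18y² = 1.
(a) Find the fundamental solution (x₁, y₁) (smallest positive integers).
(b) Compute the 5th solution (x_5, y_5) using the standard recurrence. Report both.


Step 1: Find the fundamental solution (x₁, y₁) of x² - 18y² = 1.
  Expand √18 as a continued fraction. a₀ = ⌊√18⌋ = 4; iterate m_{k+1} = d_k·a_k − m_k, d_{k+1} = (18 − m_{k+1}²)/d_k, a_{k+1} = ⌊(a₀ + m_{k+1})/d_{k+1}⌋ (starting m₀ = 0, d₀ = 1), with convergents p_k = a_k·p_{k-1} + p_{k-2}, q_k = a_k·q_{k-1} + q_{k-2} (p₋₁ = 1, q₋₁ = 0):
  k = 0: a₀ = 4; p₀/q₀ = 4/1; p₀² − 18·q₀² = 16 − 18 = -2.
  k = 1: m = 4, d = 2, a = ⌊(4 + 4)/2⌋ = 4; p/q = (4·4 + 1)/(4·1 + 0) = 17/4; p² − 18·q² = 289 − 288 = 1.
  The first convergent with p² − 18·q² = 1 gives the fundamental solution (x₁, y₁) = (17, 4).
Step 2: Apply the recurrence (x_{n+1}, y_{n+1}) = (x₁x_n + 18y₁y_n, x₁y_n + y₁x_n) repeatedly.
  From (x_1, y_1) = (17, 4): x_2 = 17·17 + 18·4·4 = 577; y_2 = 17·4 + 4·17 = 136.
  From (x_2, y_2) = (577, 136): x_3 = 17·577 + 18·4·136 = 19601; y_3 = 17·136 + 4·577 = 4620.
  From (x_3, y_3) = (19601, 4620): x_4 = 17·19601 + 18·4·4620 = 665857; y_4 = 17·4620 + 4·19601 = 156944.
  From (x_4, y_4) = (665857, 156944): x_5 = 17·665857 + 18·4·156944 = 22619537; y_5 = 17·156944 + 4·665857 = 5331476.
Step 3: Verify x_5² - 18·y_5² = 511643454094369 - 511643454094368 = 1 (should be 1). ✓

(x_1, y_1) = (17, 4); (x_5, y_5) = (22619537, 5331476).


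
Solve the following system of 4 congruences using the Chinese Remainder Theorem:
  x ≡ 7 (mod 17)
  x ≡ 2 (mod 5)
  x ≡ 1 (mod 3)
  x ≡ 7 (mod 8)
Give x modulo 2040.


Product of moduli M = 17 · 5 · 3 · 8 = 2040.
Merge one congruence at a time:
  Start: x ≡ 7 (mod 17).
  Combine with x ≡ 2 (mod 5); new modulus lcm = 85.
    Write x = 7 + 17·t and substitute into x ≡ 2 (mod 5): 17·t ≡ 2 − 7 = -5 (mod 5).
    Reduce coefficients mod 5: 2·t ≡ 0 (mod 5).
    The inverse of 2 mod 5 is 3 (since 2·3 = 6 = 1·5 + 1), so t ≡ 3·0 = 0 ≡ 0 (mod 5).
    Then x = 7 + 17·0 = 7, valid modulo lcm(17, 5) = 85: x ≡ 7 (mod 85).
  Combine with x ≡ 1 (mod 3); new modulus lcm = 255.
    Write x = 7 + 85·t and substitute into x ≡ 1 (mod 3): 85·t ≡ 1 − 7 = -6 (mod 3).
    Reduce coefficients mod 3: 1·t ≡ 0 (mod 3).
    So t ≡ 0 (mod 3).
    Then x = 7 + 85·0 = 7, valid modulo lcm(85, 3) = 255: x ≡ 7 (mod 255).
  Combine with x ≡ 7 (mod 8); new modulus lcm = 2040.
    Write x = 7 + 255·t and substitute into x ≡ 7 (mod 8): 255·t ≡ 7 − 7 = 0 (mod 8).
    Reduce coefficients mod 8: 7·t ≡ 0 (mod 8).
    The inverse of 7 mod 8 is 7 (since 7·7 = 49 = 6·8 + 1), so t ≡ 7·0 = 0 ≡ 0 (mod 8).
    Then x = 7 + 255·0 = 7, valid modulo lcm(255, 8) = 2040: x ≡ 7 (mod 2040).
Verify against each original: 7 mod 17 = 7, 7 mod 5 = 2, 7 mod 3 = 1, 7 mod 8 = 7.

x ≡ 7 (mod 2040).


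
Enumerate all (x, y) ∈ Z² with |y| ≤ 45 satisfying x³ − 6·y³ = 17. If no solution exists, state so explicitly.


The equation is x³ - 6y³ = 17. For fixed y, x³ = 6·y³ + 17, so a solution requires the RHS to be a perfect cube.
Strategy: iterate y from -45 to 45, compute RHS = 6·y³ + 17, and check whether it is a (positive or negative) perfect cube.
Check small values of y:
  y = 0: RHS = 17 is not a perfect cube.
  y = 1: RHS = 23 is not a perfect cube.
  y = -1: RHS = 11 is not a perfect cube.
  y = 2: RHS = 65 is not a perfect cube.
  y = -2: RHS = -31 is not a perfect cube.
  y = 3: RHS = 179 is not a perfect cube.
  y = -3: RHS = -145 is not a perfect cube.
Continuing the search up to |y| = 45 finds no solutions either.
No (x, y) in the scanned range satisfies the equation.

No integer solutions with |y| ≤ 45.


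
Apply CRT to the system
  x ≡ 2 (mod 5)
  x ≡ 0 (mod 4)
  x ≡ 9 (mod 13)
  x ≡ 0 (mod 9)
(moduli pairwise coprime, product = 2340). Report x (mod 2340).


Product of moduli M = 5 · 4 · 13 · 9 = 2340.
Merge one congruence at a time:
  Start: x ≡ 2 (mod 5).
  Combine with x ≡ 0 (mod 4); new modulus lcm = 20.
    Write x = 2 + 5·t and substitute into x ≡ 0 (mod 4): 5·t ≡ 0 − 2 = -2 (mod 4).
    Reduce coefficients mod 4: 1·t ≡ 2 (mod 4).
    So t ≡ 2 (mod 4).
    Then x = 2 + 5·2 = 12, valid modulo lcm(5, 4) = 20: x ≡ 12 (mod 20).
  Combine with x ≡ 9 (mod 13); new modulus lcm = 260.
    Write x = 12 + 20·t and substitute into x ≡ 9 (mod 13): 20·t ≡ 9 − 12 = -3 (mod 13).
    Reduce coefficients mod 13: 7·t ≡ 10 (mod 13).
    The inverse of 7 mod 13 is 2 (since 7·2 = 14 = 1·13 + 1), so t ≡ 2·10 = 20 ≡ 7 (mod 13).
    Then x = 12 + 20·7 = 152, valid modulo lcm(20, 13) = 260: x ≡ 152 (mod 260).
  Combine with x ≡ 0 (mod 9); new modulus lcm = 2340.
    Write x = 152 + 260·t and substitute into x ≡ 0 (mod 9): 260·t ≡ 0 − 152 = -152 (mod 9).
    Reduce coefficients mod 9: 8·t ≡ 1 (mod 9).
    The inverse of 8 mod 9 is 8 (since 8·8 = 64 = 7·9 + 1), so t ≡ 8·1 = 8 ≡ 8 (mod 9).
    Then x = 152 + 260·8 = 2232, valid modulo lcm(260, 9) = 2340: x ≡ 2232 (mod 2340).
Verify against each original: 2232 mod 5 = 2, 2232 mod 4 = 0, 2232 mod 13 = 9, 2232 mod 9 = 0.

x ≡ 2232 (mod 2340).


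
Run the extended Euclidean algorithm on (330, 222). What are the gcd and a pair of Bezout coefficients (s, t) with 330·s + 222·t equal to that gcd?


Euclidean algorithm on (330, 222) — divide until remainder is 0:
  330 = 1 · 222 + 108
  222 = 2 · 108 + 6
  108 = 18 · 6 + 0
gcd(330, 222) = 6.
Track Bezout coefficients alongside the remainders: start with r₀ = 330 = a·1 + b·0 (s = 1, t = 0) and r₁ = 222 = a·0 + b·1 (s = 0, t = 1); each new remainder r_{k+1} = r_{k-1} − q_k·r_k inherits s_{k+1} = s_{k-1} − q_k·s_k, t_{k+1} = t_{k-1} − q_k·t_k, so r_k = a·s_k + b·t_k at every step:
  q = 1: r = 108, s = 1 − 1·0 = 1, t = 0 − 1·1 = -1  (check: 330·1 + 222·(-1) = 108)
  q = 2: r = 6, s = 0 − 2·1 = -2, t = 1 − 2·(-1) = 3  (check: 330·(-2) + 222·3 = 6)
The row with r = 6 (the gcd) gives the Bezout coefficients s = -2, t = 3.
Result: 330 · (-2) + 222 · (3) = 6.

gcd(330, 222) = 6; s = -2, t = 3 (check: 330·(-2) + 222·3 = 6).


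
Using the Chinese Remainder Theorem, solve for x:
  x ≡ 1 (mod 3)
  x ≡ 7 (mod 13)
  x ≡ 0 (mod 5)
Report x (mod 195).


Moduli 3, 13, 5 are pairwise coprime; by CRT there is a unique solution modulo M = 3 · 13 · 5 = 195.
Solve pairwise, accumulating the modulus:
  Start with x ≡ 1 (mod 3).
  Combine with x ≡ 7 (mod 13): since gcd(3, 13) = 1, we get a unique residue mod 39.
    Write x = 1 + 3·t and substitute into x ≡ 7 (mod 13): 3·t ≡ 7 − 1 = 6 (mod 13).
    The inverse of 3 mod 13 is 9 (since 3·9 = 27 = 2·13 + 1), so t ≡ 9·6 = 54 ≡ 2 (mod 13).
    Then x = 1 + 3·2 = 7, valid modulo lcm(3, 13) = 39: x ≡ 7 (mod 39).
  Combine with x ≡ 0 (mod 5): since gcd(39, 5) = 1, we get a unique residue mod 195.
    Write x = 7 + 39·t and substitute into x ≡ 0 (mod 5): 39·t ≡ 0 − 7 = -7 (mod 5).
    Reduce coefficients mod 5: 4·t ≡ 3 (mod 5).
    The inverse of 4 mod 5 is 4 (since 4·4 = 16 = 3·5 + 1), so t ≡ 4·3 = 12 ≡ 2 (mod 5).
    Then x = 7 + 39·2 = 85, valid modulo lcm(39, 5) = 195: x ≡ 85 (mod 195).
Verify: 85 mod 3 = 1 ✓, 85 mod 13 = 7 ✓, 85 mod 5 = 0 ✓.

x ≡ 85 (mod 195).


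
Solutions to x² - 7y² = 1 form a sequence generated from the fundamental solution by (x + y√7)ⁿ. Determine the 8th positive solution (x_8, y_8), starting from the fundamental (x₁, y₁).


Step 1: Find the fundamental solution (x₁, y₁) of x² - 7y² = 1.
  Expand √7 as a continued fraction. a₀ = ⌊√7⌋ = 2; iterate m_{k+1} = d_k·a_k − m_k, d_{k+1} = (7 − m_{k+1}²)/d_k, a_{k+1} = ⌊(a₀ + m_{k+1})/d_{k+1}⌋ (starting m₀ = 0, d₀ = 1), with convergents p_k = a_k·p_{k-1} + p_{k-2}, q_k = a_k·q_{k-1} + q_{k-2} (p₋₁ = 1, q₋₁ = 0):
  k = 0: a₀ = 2; p₀/q₀ = 2/1; p₀² − 7·q₀² = 4 − 7 = -3.
  k = 1: m = 2, d = 3, a = ⌊(2 + 2)/3⌋ = 1; p/q = (1·2 + 1)/(1·1 + 0) = 3/1; p² − 7·q² = 9 − 7 = 2.
  k = 2: m = 1, d = 2, a = ⌊(2 + 1)/2⌋ = 1; p/q = (1·3 + 2)/(1·1 + 1) = 5/2; p² − 7·q² = 25 − 28 = -3.
  k = 3: m = 1, d = 3, a = ⌊(2 + 1)/3⌋ = 1; p/q = (1·5 + 3)/(1·2 + 1) = 8/3; p² − 7·q² = 64 − 63 = 1.
  The first convergent with p² − 7·q² = 1 gives the fundamental solution (x₁, y₁) = (8, 3).
Step 2: Apply the recurrence (x_{n+1}, y_{n+1}) = (x₁x_n + 7y₁y_n, x₁y_n + y₁x_n) repeatedly.
  From (x_1, y_1) = (8, 3): x_2 = 8·8 + 7·3·3 = 127; y_2 = 8·3 + 3·8 = 48.
  From (x_2, y_2) = (127, 48): x_3 = 8·127 + 7·3·48 = 2024; y_3 = 8·48 + 3·127 = 765.
  From (x_3, y_3) = (2024, 765): x_4 = 8·2024 + 7·3·765 = 32257; y_4 = 8·765 + 3·2024 = 12192.
  From (x_4, y_4) = (32257, 12192): x_5 = 8·32257 + 7·3·12192 = 514088; y_5 = 8·12192 + 3·32257 = 194307.
  From (x_5, y_5) = (514088, 194307): x_6 = 8·514088 + 7·3·194307 = 8193151; y_6 = 8·194307 + 3·514088 = 3096720.
  From (x_6, y_6) = (8193151, 3096720): x_7 = 8·8193151 + 7·3·3096720 = 130576328; y_7 = 8·3096720 + 3·8193151 = 49353213.
  From (x_7, y_7) = (130576328, 49353213): x_8 = 8·130576328 + 7·3·49353213 = 2081028097; y_8 = 8·49353213 + 3·130576328 = 786554688.
Step 3: Verify x_8² - 7·y_8² = 4330677940503441409 - 4330677940503441408 = 1 (should be 1). ✓

(x_1, y_1) = (8, 3); (x_8, y_8) = (2081028097, 786554688).


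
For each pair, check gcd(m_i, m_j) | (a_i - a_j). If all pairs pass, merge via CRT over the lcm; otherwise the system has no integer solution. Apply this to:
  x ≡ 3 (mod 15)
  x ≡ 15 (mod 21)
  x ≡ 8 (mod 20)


Moduli 15, 21, 20 are not pairwise coprime, so CRT works modulo lcm(m_i) when all pairwise compatibility conditions hold.
Pairwise compatibility: gcd(m_i, m_j) must divide a_i - a_j for every pair.
Merge one congruence at a time:
  Start: x ≡ 3 (mod 15).
  Combine with x ≡ 15 (mod 21): gcd(15, 21) = 3; 15 - 3 = 12, which IS divisible by 3, so compatible.
    Write x = 3 + 15·t and substitute into x ≡ 15 (mod 21): 15·t ≡ 15 − 3 = 12 (mod 21).
    Divide the congruence (and modulus) by g = 3: 5·t ≡ 4 (mod 7).
    The inverse of 5 mod 7 is 3 (since 5·3 = 15 = 2·7 + 1), so t ≡ 3·4 = 12 ≡ 5 (mod 7).
    Then x = 3 + 15·5 = 78, valid modulo lcm(15, 21) = 105: x ≡ 78 (mod 105).
  Combine with x ≡ 8 (mod 20): gcd(105, 20) = 5; 8 - 78 = -70, which IS divisible by 5, so compatible.
    Write x = 78 + 105·t and substitute into x ≡ 8 (mod 20): 105·t ≡ 8 − 78 = -70 (mod 20).
    Divide the congruence (and modulus) by g = 5: 21·t ≡ -14 (mod 4).
    Reduce coefficients mod 4: 1·t ≡ 2 (mod 4).
    So t ≡ 2 (mod 4).
    Then x = 78 + 105·2 = 288, valid modulo lcm(105, 20) = 420: x ≡ 288 (mod 420).
Verify: 288 mod 15 = 3, 288 mod 21 = 15, 288 mod 20 = 8.

x ≡ 288 (mod 420).


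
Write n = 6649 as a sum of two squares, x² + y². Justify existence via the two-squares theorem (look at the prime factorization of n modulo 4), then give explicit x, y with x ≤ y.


Step 1: Factor n = 6649 = 61 · 109.
Step 2: Check the mod-4 condition on each prime factor: 61 ≡ 1 (mod 4), exponent 1; 109 ≡ 1 (mod 4), exponent 1.
All primes ≡ 3 (mod 4) appear to even exponent (or don't appear), so by the two-squares theorem n IS expressible as a sum of two squares.
Step 3: Build a representation. Here n = 61 · 109 is a product of primes ≡ 1 (mod 4). Each prime p ≡ 1 (mod 4) is itself a sum of two squares; find a² by testing p − a² for a perfect square:
  61: 61 − 1² = 60, 61 − 2² = 57, 61 − 3² = 52, 61 − 4² = 45, 61 − 5² = 36 = 6² ⇒ 61 = 5² + 6².
  109: 109 − 1² = 108, 109 − 2² = 105, 109 − 3² = 100 = 10² ⇒ 109 = 3² + 10².
  Combine using the Brahmagupta–Fibonacci identity (a² + b²)(c² + d²) = (ac − bd)² + (ad + bc)² = (ac + bd)² + (ad − bc)²:
  61 · 109 = 6649: from (5² + 6²)(3² + 10²), take (5·3 − 6·10, 5·10 + 6·3) = (15 − 60, 50 + 18) = (-45, 68); dropping signs (only squares matter) gives (45, 68); check 45² + 68² = 2025 + 4624 = 6649 ✓.
Step 4: Order so x ≤ y and verify: 45² + 68² = 2025 + 4624 = 6649 = n. ✓

n = 6649 = 45² + 68² (one valid representation with x ≤ y).


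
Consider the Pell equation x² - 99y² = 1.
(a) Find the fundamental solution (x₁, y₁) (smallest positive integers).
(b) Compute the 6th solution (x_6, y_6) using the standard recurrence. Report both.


Step 1: Find the fundamental solution (x₁, y₁) of x² - 99y² = 1.
  Expand √99 as a continued fraction. a₀ = ⌊√99⌋ = 9; iterate m_{k+1} = d_k·a_k − m_k, d_{k+1} = (99 − m_{k+1}²)/d_k, a_{k+1} = ⌊(a₀ + m_{k+1})/d_{k+1}⌋ (starting m₀ = 0, d₀ = 1), with convergents p_k = a_k·p_{k-1} + p_{k-2}, q_k = a_k·q_{k-1} + q_{k-2} (p₋₁ = 1, q₋₁ = 0):
  k = 0: a₀ = 9; p₀/q₀ = 9/1; p₀² − 99·q₀² = 81 − 99 = -18.
  k = 1: m = 9, d = 18, a = ⌊(9 + 9)/18⌋ = 1; p/q = (1·9 + 1)/(1·1 + 0) = 10/1; p² − 99·q² = 100 − 99 = 1.
  The first convergent with p² − 99·q² = 1 gives the fundamental solution (x₁, y₁) = (10, 1).
Step 2: Apply the recurrence (x_{n+1}, y_{n+1}) = (x₁x_n + 99y₁y_n, x₁y_n + y₁x_n) repeatedly.
  From (x_1, y_1) = (10, 1): x_2 = 10·10 + 99·1·1 = 199; y_2 = 10·1 + 1·10 = 20.
  From (x_2, y_2) = (199, 20): x_3 = 10·199 + 99·1·20 = 3970; y_3 = 10·20 + 1·199 = 399.
  From (x_3, y_3) = (3970, 399): x_4 = 10·3970 + 99·1·399 = 79201; y_4 = 10·399 + 1·3970 = 7960.
  From (x_4, y_4) = (79201, 7960): x_5 = 10·79201 + 99·1·7960 = 1580050; y_5 = 10·7960 + 1·79201 = 158801.
  From (x_5, y_5) = (1580050, 158801): x_6 = 10·1580050 + 99·1·158801 = 31521799; y_6 = 10·158801 + 1·1580050 = 3168060.
Step 3: Verify x_6² - 99·y_6² = 993623812196401 - 993623812196400 = 1 (should be 1). ✓

(x_1, y_1) = (10, 1); (x_6, y_6) = (31521799, 3168060).


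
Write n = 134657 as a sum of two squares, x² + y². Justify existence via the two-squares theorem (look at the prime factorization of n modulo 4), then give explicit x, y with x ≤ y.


Step 1: Factor n = 134657 = 17 · 89^2.
Step 2: Check the mod-4 condition on each prime factor: 17 ≡ 1 (mod 4), exponent 1; 89 ≡ 1 (mod 4), exponent 2.
All primes ≡ 3 (mod 4) appear to even exponent (or don't appear), so by the two-squares theorem n IS expressible as a sum of two squares.
Step 3: Build a representation. Here n = 17 · 89 · 89 is a product of primes ≡ 1 (mod 4). Each prime p ≡ 1 (mod 4) is itself a sum of two squares; find a² by testing p − a² for a perfect square:
  17: 17 − 1² = 16 = 4² ⇒ 17 = 1² + 4².
  89: 89 − 1² = 88, 89 − 2² = 85, 89 − 3² = 80, 89 − 4² = 73, 89 − 5² = 64 = 8² ⇒ 89 = 5² + 8².
  Combine using the Brahmagupta–Fibonacci identity (a² + b²)(c² + d²) = (ac − bd)² + (ad + bc)² = (ac + bd)² + (ad − bc)²:
  17 · 89 = 1513: from (1² + 4²)(5² + 8²), take (1·5 − 4·8, 1·8 + 4·5) = (5 − 32, 8 + 20) = (-27, 28); dropping signs (only squares matter) gives (27, 28); check 27² + 28² = 729 + 784 = 1513 ✓.
  1513 · 89 = 134657: from (27² + 28²)(5² + 8²), take (27·5 − 28·8, 27·8 + 28·5) = (135 − 224, 216 + 140) = (-89, 356); dropping signs (only squares matter) gives (89, 356); check 89² + 356² = 7921 + 126736 = 134657 ✓.
Step 4: Order so x ≤ y and verify: 89² + 356² = 7921 + 126736 = 134657 = n. ✓

n = 134657 = 89² + 356² (one valid representation with x ≤ y).


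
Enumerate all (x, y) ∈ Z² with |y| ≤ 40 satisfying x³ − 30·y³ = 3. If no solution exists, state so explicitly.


The equation is x³ - 30y³ = 3. For fixed y, x³ = 30·y³ + 3, so a solution requires the RHS to be a perfect cube.
Strategy: iterate y from -40 to 40, compute RHS = 30·y³ + 3, and check whether it is a (positive or negative) perfect cube.
Check small values of y:
  y = 0: RHS = 3 is not a perfect cube.
  y = 1: RHS = 33 is not a perfect cube.
  y = -1: RHS = -27 = (-3)³ ⇒ x = -3 works.
  y = 2: RHS = 243 is not a perfect cube.
  y = -2: RHS = -237 is not a perfect cube.
  y = 3: RHS = 813 is not a perfect cube.
  y = -3: RHS = -807 is not a perfect cube.
Continuing the search up to |y| = 40 finds no further solutions beyond those listed.
Collected solutions: (-3, -1).

Solutions (with |y| ≤ 40): (-3, -1).


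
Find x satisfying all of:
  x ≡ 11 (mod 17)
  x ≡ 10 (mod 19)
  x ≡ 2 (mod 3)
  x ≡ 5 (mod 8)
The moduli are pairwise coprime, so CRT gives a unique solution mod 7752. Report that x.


Product of moduli M = 17 · 19 · 3 · 8 = 7752.
Merge one congruence at a time:
  Start: x ≡ 11 (mod 17).
  Combine with x ≡ 10 (mod 19); new modulus lcm = 323.
    Write x = 11 + 17·t and substitute into x ≡ 10 (mod 19): 17·t ≡ 10 − 11 = -1 (mod 19).
    Reduce coefficients mod 19: 17·t ≡ 18 (mod 19).
    The inverse of 17 mod 19 is 9 (since 17·9 = 153 = 8·19 + 1), so t ≡ 9·18 = 162 ≡ 10 (mod 19).
    Then x = 11 + 17·10 = 181, valid modulo lcm(17, 19) = 323: x ≡ 181 (mod 323).
  Combine with x ≡ 2 (mod 3); new modulus lcm = 969.
    Write x = 181 + 323·t and substitute into x ≡ 2 (mod 3): 323·t ≡ 2 − 181 = -179 (mod 3).
    Reduce coefficients mod 3: 2·t ≡ 1 (mod 3).
    The inverse of 2 mod 3 is 2 (since 2·2 = 4 = 1·3 + 1), so t ≡ 2·1 = 2 ≡ 2 (mod 3).
    Then x = 181 + 323·2 = 827, valid modulo lcm(323, 3) = 969: x ≡ 827 (mod 969).
  Combine with x ≡ 5 (mod 8); new modulus lcm = 7752.
    Write x = 827 + 969·t and substitute into x ≡ 5 (mod 8): 969·t ≡ 5 − 827 = -822 (mod 8).
    Reduce coefficients mod 8: 1·t ≡ 2 (mod 8).
    So t ≡ 2 (mod 8).
    Then x = 827 + 969·2 = 2765, valid modulo lcm(969, 8) = 7752: x ≡ 2765 (mod 7752).
Verify against each original: 2765 mod 17 = 11, 2765 mod 19 = 10, 2765 mod 3 = 2, 2765 mod 8 = 5.

x ≡ 2765 (mod 7752).


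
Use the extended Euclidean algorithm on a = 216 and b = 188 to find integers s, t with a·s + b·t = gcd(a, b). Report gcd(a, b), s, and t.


Euclidean algorithm on (216, 188) — divide until remainder is 0:
  216 = 1 · 188 + 28
  188 = 6 · 28 + 20
  28 = 1 · 20 + 8
  20 = 2 · 8 + 4
  8 = 2 · 4 + 0
gcd(216, 188) = 4.
Track Bezout coefficients alongside the remainders: start with r₀ = 216 = a·1 + b·0 (s = 1, t = 0) and r₁ = 188 = a·0 + b·1 (s = 0, t = 1); each new remainder r_{k+1} = r_{k-1} − q_k·r_k inherits s_{k+1} = s_{k-1} − q_k·s_k, t_{k+1} = t_{k-1} − q_k·t_k, so r_k = a·s_k + b·t_k at every step:
  q = 1: r = 28, s = 1 − 1·0 = 1, t = 0 − 1·1 = -1  (check: 216·1 + 188·(-1) = 28)
  q = 6: r = 20, s = 0 − 6·1 = -6, t = 1 − 6·(-1) = 7  (check: 216·(-6) + 188·7 = 20)
  q = 1: r = 8, s = 1 − 1·(-6) = 7, t = -1 − 1·7 = -8  (check: 216·7 + 188·(-8) = 8)
  q = 2: r = 4, s = -6 − 2·7 = -20, t = 7 − 2·(-8) = 23  (check: 216·(-20) + 188·23 = 4)
The row with r = 4 (the gcd) gives the Bezout coefficients s = -20, t = 23.
Result: 216 · (-20) + 188 · (23) = 4.

gcd(216, 188) = 4; s = -20, t = 23 (check: 216·(-20) + 188·23 = 4).


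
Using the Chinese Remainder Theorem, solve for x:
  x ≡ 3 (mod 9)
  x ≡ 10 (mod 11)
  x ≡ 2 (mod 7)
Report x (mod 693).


Moduli 9, 11, 7 are pairwise coprime; by CRT there is a unique solution modulo M = 9 · 11 · 7 = 693.
Solve pairwise, accumulating the modulus:
  Start with x ≡ 3 (mod 9).
  Combine with x ≡ 10 (mod 11): since gcd(9, 11) = 1, we get a unique residue mod 99.
    Write x = 3 + 9·t and substitute into x ≡ 10 (mod 11): 9·t ≡ 10 − 3 = 7 (mod 11).
    The inverse of 9 mod 11 is 5 (since 9·5 = 45 = 4·11 + 1), so t ≡ 5·7 = 35 ≡ 2 (mod 11).
    Then x = 3 + 9·2 = 21, valid modulo lcm(9, 11) = 99: x ≡ 21 (mod 99).
  Combine with x ≡ 2 (mod 7): since gcd(99, 7) = 1, we get a unique residue mod 693.
    Write x = 21 + 99·t and substitute into x ≡ 2 (mod 7): 99·t ≡ 2 − 21 = -19 (mod 7).
    Reduce coefficients mod 7: 1·t ≡ 2 (mod 7).
    So t ≡ 2 (mod 7).
    Then x = 21 + 99·2 = 219, valid modulo lcm(99, 7) = 693: x ≡ 219 (mod 693).
Verify: 219 mod 9 = 3 ✓, 219 mod 11 = 10 ✓, 219 mod 7 = 2 ✓.

x ≡ 219 (mod 693).


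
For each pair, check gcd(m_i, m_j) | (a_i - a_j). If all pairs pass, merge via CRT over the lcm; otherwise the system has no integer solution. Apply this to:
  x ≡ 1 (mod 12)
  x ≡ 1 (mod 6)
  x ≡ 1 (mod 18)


Moduli 12, 6, 18 are not pairwise coprime, so CRT works modulo lcm(m_i) when all pairwise compatibility conditions hold.
Pairwise compatibility: gcd(m_i, m_j) must divide a_i - a_j for every pair.
Merge one congruence at a time:
  Start: x ≡ 1 (mod 12).
  Combine with x ≡ 1 (mod 6): gcd(12, 6) = 6; 1 - 1 = 0, which IS divisible by 6, so compatible.
    Write x = 1 + 12·t and substitute into x ≡ 1 (mod 6): 12·t ≡ 1 − 1 = 0 (mod 6).
    Divide the congruence (and modulus) by g = 6: 2·t ≡ 0 (mod 1).
    Modulo 1 every t works; take t = 0.
    Then x = 1 + 12·0 = 1, valid modulo lcm(12, 6) = 12: x ≡ 1 (mod 12).
  Combine with x ≡ 1 (mod 18): gcd(12, 18) = 6; 1 - 1 = 0, which IS divisible by 6, so compatible.
    Write x = 1 + 12·t and substitute into x ≡ 1 (mod 18): 12·t ≡ 1 − 1 = 0 (mod 18).
    Divide the congruence (and modulus) by g = 6: 2·t ≡ 0 (mod 3).
    The inverse of 2 mod 3 is 2 (since 2·2 = 4 = 1·3 + 1), so t ≡ 2·0 = 0 ≡ 0 (mod 3).
    Then x = 1 + 12·0 = 1, valid modulo lcm(12, 18) = 36: x ≡ 1 (mod 36).
Verify: 1 mod 12 = 1, 1 mod 6 = 1, 1 mod 18 = 1.

x ≡ 1 (mod 36).


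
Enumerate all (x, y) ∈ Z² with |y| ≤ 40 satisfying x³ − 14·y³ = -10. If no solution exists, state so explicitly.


The equation is x³ - 14y³ = -10. For fixed y, x³ = 14·y³ − 10, so a solution requires the RHS to be a perfect cube.
Strategy: iterate y from -40 to 40, compute RHS = 14·y³ − 10, and check whether it is a (positive or negative) perfect cube.
Check small values of y:
  y = 0: RHS = -10 is not a perfect cube.
  y = 1: RHS = 4 is not a perfect cube.
  y = -1: RHS = -24 is not a perfect cube.
  y = 2: RHS = 102 is not a perfect cube.
  y = -2: RHS = -122 is not a perfect cube.
  y = 3: RHS = 368 is not a perfect cube.
  y = -3: RHS = -388 is not a perfect cube.
Continuing the search up to |y| = 40 finds no solutions either.
No (x, y) in the scanned range satisfies the equation.

No integer solutions with |y| ≤ 40.


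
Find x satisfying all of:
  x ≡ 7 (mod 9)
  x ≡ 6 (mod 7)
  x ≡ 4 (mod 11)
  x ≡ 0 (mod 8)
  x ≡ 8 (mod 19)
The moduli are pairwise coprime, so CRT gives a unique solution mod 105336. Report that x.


Product of moduli M = 9 · 7 · 11 · 8 · 19 = 105336.
Merge one congruence at a time:
  Start: x ≡ 7 (mod 9).
  Combine with x ≡ 6 (mod 7); new modulus lcm = 63.
    Write x = 7 + 9·t and substitute into x ≡ 6 (mod 7): 9·t ≡ 6 − 7 = -1 (mod 7).
    Reduce coefficients mod 7: 2·t ≡ 6 (mod 7).
    The inverse of 2 mod 7 is 4 (since 2·4 = 8 = 1·7 + 1), so t ≡ 4·6 = 24 ≡ 3 (mod 7).
    Then x = 7 + 9·3 = 34, valid modulo lcm(9, 7) = 63: x ≡ 34 (mod 63).
  Combine with x ≡ 4 (mod 11); new modulus lcm = 693.
    Write x = 34 + 63·t and substitute into x ≡ 4 (mod 11): 63·t ≡ 4 − 34 = -30 (mod 11).
    Reduce coefficients mod 11: 8·t ≡ 3 (mod 11).
    The inverse of 8 mod 11 is 7 (since 8·7 = 56 = 5·11 + 1), so t ≡ 7·3 = 21 ≡ 10 (mod 11).
    Then x = 34 + 63·10 = 664, valid modulo lcm(63, 11) = 693: x ≡ 664 (mod 693).
  Combine with x ≡ 0 (mod 8); new modulus lcm = 5544.
    Write x = 664 + 693·t and substitute into x ≡ 0 (mod 8): 693·t ≡ 0 − 664 = -664 (mod 8).
    Reduce coefficients mod 8: 5·t ≡ 0 (mod 8).
    The inverse of 5 mod 8 is 5 (since 5·5 = 25 = 3·8 + 1), so t ≡ 5·0 = 0 ≡ 0 (mod 8).
    Then x = 664 + 693·0 = 664, valid modulo lcm(693, 8) = 5544: x ≡ 664 (mod 5544).
  Combine with x ≡ 8 (mod 19); new modulus lcm = 105336.
    Write x = 664 + 5544·t and substitute into x ≡ 8 (mod 19): 5544·t ≡ 8 − 664 = -656 (mod 19).
    Reduce coefficients mod 19: 15·t ≡ 9 (mod 19).
    The inverse of 15 mod 19 is 14 (since 15·14 = 210 = 11·19 + 1), so t ≡ 14·9 = 126 ≡ 12 (mod 19).
    Then x = 664 + 5544·12 = 67192, valid modulo lcm(5544, 19) = 105336: x ≡ 67192 (mod 105336).
Verify against each original: 67192 mod 9 = 7, 67192 mod 7 = 6, 67192 mod 11 = 4, 67192 mod 8 = 0, 67192 mod 19 = 8.

x ≡ 67192 (mod 105336).


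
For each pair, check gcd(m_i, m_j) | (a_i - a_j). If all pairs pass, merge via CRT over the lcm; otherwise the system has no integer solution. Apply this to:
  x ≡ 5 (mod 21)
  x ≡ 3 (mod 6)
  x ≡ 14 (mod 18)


Moduli 21, 6, 18 are not pairwise coprime, so CRT works modulo lcm(m_i) when all pairwise compatibility conditions hold.
Pairwise compatibility: gcd(m_i, m_j) must divide a_i - a_j for every pair.
Merge one congruence at a time:
  Start: x ≡ 5 (mod 21).
  Combine with x ≡ 3 (mod 6): gcd(21, 6) = 3, and 3 - 5 = -2 is NOT divisible by 3.
    ⇒ system is inconsistent (no integer solution).

No solution (the system is inconsistent).


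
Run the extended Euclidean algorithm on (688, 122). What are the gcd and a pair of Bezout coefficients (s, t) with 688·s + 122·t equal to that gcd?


Euclidean algorithm on (688, 122) — divide until remainder is 0:
  688 = 5 · 122 + 78
  122 = 1 · 78 + 44
  78 = 1 · 44 + 34
  44 = 1 · 34 + 10
  34 = 3 · 10 + 4
  10 = 2 · 4 + 2
  4 = 2 · 2 + 0
gcd(688, 122) = 2.
Track Bezout coefficients alongside the remainders: start with r₀ = 688 = a·1 + b·0 (s = 1, t = 0) and r₁ = 122 = a·0 + b·1 (s = 0, t = 1); each new remainder r_{k+1} = r_{k-1} − q_k·r_k inherits s_{k+1} = s_{k-1} − q_k·s_k, t_{k+1} = t_{k-1} − q_k·t_k, so r_k = a·s_k + b·t_k at every step:
  q = 5: r = 78, s = 1 − 5·0 = 1, t = 0 − 5·1 = -5  (check: 688·1 + 122·(-5) = 78)
  q = 1: r = 44, s = 0 − 1·1 = -1, t = 1 − 1·(-5) = 6  (check: 688·(-1) + 122·6 = 44)
  q = 1: r = 34, s = 1 − 1·(-1) = 2, t = -5 − 1·6 = -11  (check: 688·2 + 122·(-11) = 34)
  q = 1: r = 10, s = -1 − 1·2 = -3, t = 6 − 1·(-11) = 17  (check: 688·(-3) + 122·17 = 10)
  q = 3: r = 4, s = 2 − 3·(-3) = 11, t = -11 − 3·17 = -62  (check: 688·11 + 122·(-62) = 4)
  q = 2: r = 2, s = -3 − 2·11 = -25, t = 17 − 2·(-62) = 141  (check: 688·(-25) + 122·141 = 2)
The row with r = 2 (the gcd) gives the Bezout coefficients s = -25, t = 141.
Result: 688 · (-25) + 122 · (141) = 2.

gcd(688, 122) = 2; s = -25, t = 141 (check: 688·(-25) + 122·141 = 2).


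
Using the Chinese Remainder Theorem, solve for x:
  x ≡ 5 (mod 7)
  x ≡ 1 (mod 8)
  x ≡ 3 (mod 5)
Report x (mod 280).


Moduli 7, 8, 5 are pairwise coprime; by CRT there is a unique solution modulo M = 7 · 8 · 5 = 280.
Solve pairwise, accumulating the modulus:
  Start with x ≡ 5 (mod 7).
  Combine with x ≡ 1 (mod 8): since gcd(7, 8) = 1, we get a unique residue mod 56.
    Write x = 5 + 7·t and substitute into x ≡ 1 (mod 8): 7·t ≡ 1 − 5 = -4 (mod 8).
    Reduce coefficients mod 8: 7·t ≡ 4 (mod 8).
    The inverse of 7 mod 8 is 7 (since 7·7 = 49 = 6·8 + 1), so t ≡ 7·4 = 28 ≡ 4 (mod 8).
    Then x = 5 + 7·4 = 33, valid modulo lcm(7, 8) = 56: x ≡ 33 (mod 56).
  Combine with x ≡ 3 (mod 5): since gcd(56, 5) = 1, we get a unique residue mod 280.
    Write x = 33 + 56·t and substitute into x ≡ 3 (mod 5): 56·t ≡ 3 − 33 = -30 (mod 5).
    Reduce coefficients mod 5: 1·t ≡ 0 (mod 5).
    So t ≡ 0 (mod 5).
    Then x = 33 + 56·0 = 33, valid modulo lcm(56, 5) = 280: x ≡ 33 (mod 280).
Verify: 33 mod 7 = 5 ✓, 33 mod 8 = 1 ✓, 33 mod 5 = 3 ✓.

x ≡ 33 (mod 280).


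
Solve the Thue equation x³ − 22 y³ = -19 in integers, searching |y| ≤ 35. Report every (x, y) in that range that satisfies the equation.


The equation is x³ - 22y³ = -19. For fixed y, x³ = 22·y³ − 19, so a solution requires the RHS to be a perfect cube.
Strategy: iterate y from -35 to 35, compute RHS = 22·y³ − 19, and check whether it is a (positive or negative) perfect cube.
Check small values of y:
  y = 0: RHS = -19 is not a perfect cube.
  y = 1: RHS = 3 is not a perfect cube.
  y = -1: RHS = -41 is not a perfect cube.
  y = 2: RHS = 157 is not a perfect cube.
  y = -2: RHS = -195 is not a perfect cube.
  y = 3: RHS = 575 is not a perfect cube.
  y = -3: RHS = -613 is not a perfect cube.
Continuing the search up to |y| = 35 finds no solutions either.
No (x, y) in the scanned range satisfies the equation.

No integer solutions with |y| ≤ 35.


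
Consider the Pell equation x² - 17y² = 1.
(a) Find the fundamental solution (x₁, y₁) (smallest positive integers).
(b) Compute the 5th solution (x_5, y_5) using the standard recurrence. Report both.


Step 1: Find the fundamental solution (x₁, y₁) of x² - 17y² = 1.
  Expand √17 as a continued fraction. a₀ = ⌊√17⌋ = 4; iterate m_{k+1} = d_k·a_k − m_k, d_{k+1} = (17 − m_{k+1}²)/d_k, a_{k+1} = ⌊(a₀ + m_{k+1})/d_{k+1}⌋ (starting m₀ = 0, d₀ = 1), with convergents p_k = a_k·p_{k-1} + p_{k-2}, q_k = a_k·q_{k-1} + q_{k-2} (p₋₁ = 1, q₋₁ = 0):
  k = 0: a₀ = 4; p₀/q₀ = 4/1; p₀² − 17·q₀² = 16 − 17 = -1.
  k = 1: m = 4, d = 1, a = ⌊(4 + 4)/1⌋ = 8; p/q = (8·4 + 1)/(8·1 + 0) = 33/8; p² − 17·q² = 1089 − 1088 = 1.
  The first convergent with p² − 17·q² = 1 gives the fundamental solution (x₁, y₁) = (33, 8).
Step 2: Apply the recurrence (x_{n+1}, y_{n+1}) = (x₁x_n + 17y₁y_n, x₁y_n + y₁x_n) repeatedly.
  From (x_1, y_1) = (33, 8): x_2 = 33·33 + 17·8·8 = 2177; y_2 = 33·8 + 8·33 = 528.
  From (x_2, y_2) = (2177, 528): x_3 = 33·2177 + 17·8·528 = 143649; y_3 = 33·528 + 8·2177 = 34840.
  From (x_3, y_3) = (143649, 34840): x_4 = 33·143649 + 17·8·34840 = 9478657; y_4 = 33·34840 + 8·143649 = 2298912.
  From (x_4, y_4) = (9478657, 2298912): x_5 = 33·9478657 + 17·8·2298912 = 625447713; y_5 = 33·2298912 + 8·9478657 = 151693352.
Step 3: Verify x_5² - 17·y_5² = 391184841696930369 - 391184841696930368 = 1 (should be 1). ✓

(x_1, y_1) = (33, 8); (x_5, y_5) = (625447713, 151693352).
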